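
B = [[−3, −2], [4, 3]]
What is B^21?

B² = I (check: tr B = 0 and det B = −1), so B^21 = B since 21 is odd.

[[−3, −2], [4, 3]]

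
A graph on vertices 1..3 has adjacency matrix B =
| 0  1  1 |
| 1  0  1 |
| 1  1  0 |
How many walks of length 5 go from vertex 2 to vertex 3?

The number of length-5 walks from vertex 2 to vertex 3 is entry (2,3) of B^5, where B is the adjacency matrix.
B^2 = [[2, 1, 1], [1, 2, 1], [1, 1, 2]]
B^3 = [[2, 3, 3], [3, 2, 3], [3, 3, 2]]
B^4 = [[6, 5, 5], [5, 6, 5], [5, 5, 6]]
B^5 = [[10, 11, 11], [11, 10, 11], [11, 11, 10]]

11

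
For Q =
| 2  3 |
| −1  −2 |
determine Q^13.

[[2, 3], [−1, −2]]

Q² = I (check: tr Q = 0 and det Q = −1), so Q^13 = Q since 13 is odd.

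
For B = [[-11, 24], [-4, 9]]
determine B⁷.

tr B = -2 and det B = -3, so the characteristic polynomial is λ² − (-2)λ + (-3) with roots -3 and 1.
Eigenvectors give P = [[-3, -2], [-1, -1]] with P⁻¹ = [[-1, 2], [1, -3]], and B = P·diag(-3, 1)·P⁻¹.
Then B⁷ = P·diag(-2187, 1)·P⁻¹ = [[6561, -2], [2187, -1]] · [[-1, 2], [1, -3]] = [[-6563, 13128], [-2188, 4377]].

[[-6563, 13128], [-2188, 4377]]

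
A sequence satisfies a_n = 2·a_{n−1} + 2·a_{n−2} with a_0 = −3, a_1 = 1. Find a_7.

With companion matrix A = [[2, 2], [1, 0]], [a_n, a_{n−1}]ᵀ = A·[a_{n−1}, a_{n−2}]ᵀ, so [a_7, a_6]ᵀ = A⁶·[a_1, a_0]ᵀ.
A⁶ = [[328, 240], [120, 88]], giving [a_7, a_6]ᵀ = [[−392], [−144]].

−392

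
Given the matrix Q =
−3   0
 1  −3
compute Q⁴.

[[81, 0], [−108, 81]]

Q² = [[9, 0], [−6, 9]]
Q³ = [[−27, 0], [27, −27]]
Q⁴ = [[81, 0], [−108, 81]]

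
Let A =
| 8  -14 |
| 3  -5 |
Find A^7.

tr A = 3 and det A = 2, so the characteristic polynomial is λ² − (3)λ + (2) with roots 1 and 2.
Eigenvectors give P = [[-2, -7], [-1, -3]] with P⁻¹ = [[3, -7], [-1, 2]], and A = P·diag(1, 2)·P⁻¹.
Then A^7 = P·diag(1, 128)·P⁻¹ = [[-2, -896], [-1, -384]] · [[3, -7], [-1, 2]] = [[890, -1778], [381, -761]].

[[890, -1778], [381, -761]]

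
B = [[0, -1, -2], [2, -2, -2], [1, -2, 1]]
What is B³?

[[12, -8, -4], [10, -2, -2], [5, -5, 7]]

B² = [[-4, 6, 0], [-6, 6, -2], [-3, 1, 3]]
B³ = [[12, -8, -4], [10, -2, -2], [5, -5, 7]]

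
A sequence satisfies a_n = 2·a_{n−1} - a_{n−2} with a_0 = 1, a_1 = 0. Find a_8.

With companion matrix Q = [[2, -1], [1, 0]], [a_n, a_{n−1}]ᵀ = Q·[a_{n−1}, a_{n−2}]ᵀ, so [a_8, a_7]ᵀ = Q⁷·[a_1, a_0]ᵀ.
Q⁷ = [[8, -7], [7, -6]], giving [a_8, a_7]ᵀ = [[-7], [-6]].

-7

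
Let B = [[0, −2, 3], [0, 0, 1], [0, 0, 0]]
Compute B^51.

[[0, 0, 0], [0, 0, 0], [0, 0, 0]]

B is strictly triangular, hence nilpotent: B^3 = 0, so B^51 = 0.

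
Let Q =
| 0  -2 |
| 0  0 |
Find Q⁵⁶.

Q is strictly triangular, hence nilpotent: Q² = 0, so Q⁵⁶ = 0.

[[0, 0], [0, 0]]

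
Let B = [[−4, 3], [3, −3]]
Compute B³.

[[−163, 138], [138, −117]]

B² = [[25, −21], [−21, 18]]
B³ = [[−163, 138], [138, −117]]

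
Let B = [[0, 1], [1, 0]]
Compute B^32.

[[1, 0], [0, 1]]

B² = I (check: tr B = 0 and det B = -1), so B^32 = I since 32 is even.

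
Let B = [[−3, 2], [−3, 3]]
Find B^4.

B^2 = [[3, 0], [0, 3]]
B^3 = [[−9, 6], [−9, 9]]
B^4 = [[9, 0], [0, 9]]

[[9, 0], [0, 9]]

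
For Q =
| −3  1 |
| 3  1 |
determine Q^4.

[[156, −32], [−96, 28]]

Q^2 = [[12, −2], [−6, 4]]
Q^3 = [[−42, 10], [30, −2]]
Q^4 = [[156, −32], [−96, 28]]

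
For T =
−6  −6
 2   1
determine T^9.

tr T = −5 and det T = 6, so the characteristic polynomial is λ² − (−5)λ + (6) with roots −2 and −3.
Eigenvectors give P = [[−3, 2], [2, −1]] with P⁻¹ = [[1, 2], [2, 3]], and T = P·diag(−2, −3)·P⁻¹.
Then T^9 = P·diag(−512, −19683)·P⁻¹ = [[1536, −39366], [−1024, 19683]] · [[1, 2], [2, 3]] = [[−77196, −115026], [38342, 57001]].

[[−77196, −115026], [38342, 57001]]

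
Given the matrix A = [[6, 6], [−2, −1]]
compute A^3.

tr A = 5 and det A = 6, so the characteristic polynomial is λ² − (5)λ + (6) with roots 3 and 2.
Eigenvectors give P = [[−2, −3], [1, 2]] with P⁻¹ = [[−2, −3], [1, 2]], and A = P·diag(3, 2)·P⁻¹.
Then A^3 = P·diag(27, 8)·P⁻¹ = [[−54, −24], [27, 16]] · [[−2, −3], [1, 2]] = [[84, 114], [−38, −49]].

[[84, 114], [−38, −49]]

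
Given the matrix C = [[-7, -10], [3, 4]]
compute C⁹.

[[-3067, -5110], [1533, 2554]]

tr C = -3 and det C = 2, so the characteristic polynomial is λ² − (-3)λ + (2) with roots -2 and -1.
Eigenvectors give P = [[-2, -5], [1, 3]] with P⁻¹ = [[-3, -5], [1, 2]], and C = P·diag(-2, -1)·P⁻¹.
Then C⁹ = P·diag(-512, -1)·P⁻¹ = [[1024, 5], [-512, -3]] · [[-3, -5], [1, 2]] = [[-3067, -5110], [1533, 2554]].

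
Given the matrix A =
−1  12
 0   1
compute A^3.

[[−1, 12], [0, 1]]

A² = I (check: tr A = 0 and det A = −1), so A^3 = A since 3 is odd.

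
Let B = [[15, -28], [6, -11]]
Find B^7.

[[15303, -30604], [6558, -13115]]

tr B = 4 and det B = 3, so the characteristic polynomial is λ² − (4)λ + (3) with roots 3 and 1.
Eigenvectors give P = [[7, -2], [3, -1]] with P⁻¹ = [[1, -2], [3, -7]], and B = P·diag(3, 1)·P⁻¹.
Then B^7 = P·diag(2187, 1)·P⁻¹ = [[15309, -2], [6561, -1]] · [[1, -2], [3, -7]] = [[15303, -30604], [6558, -13115]].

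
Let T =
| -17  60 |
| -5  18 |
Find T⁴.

[[-179, 780], [-65, 276]]

tr T = 1 and det T = -6, so the characteristic polynomial is λ² − (1)λ + (-6) with roots 3 and -2.
Eigenvectors give P = [[-3, 4], [-1, 1]] with P⁻¹ = [[1, -4], [1, -3]], and T = P·diag(3, -2)·P⁻¹.
Then T⁴ = P·diag(81, 16)·P⁻¹ = [[-243, 64], [-81, 16]] · [[1, -4], [1, -3]] = [[-179, 780], [-65, 276]].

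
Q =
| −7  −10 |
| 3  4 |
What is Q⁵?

[[−187, −310], [93, 154]]

tr Q = −3 and det Q = 2, so the characteristic polynomial is λ² − (−3)λ + (2) with roots −2 and −1.
Eigenvectors give P = [[−2, −5], [1, 3]] with P⁻¹ = [[−3, −5], [1, 2]], and Q = P·diag(−2, −1)·P⁻¹.
Then Q⁵ = P·diag(−32, −1)·P⁻¹ = [[64, 5], [−32, −3]] · [[−3, −5], [1, 2]] = [[−187, −310], [93, 154]].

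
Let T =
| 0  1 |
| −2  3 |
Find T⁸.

[[−254, 255], [−510, 511]]

tr T = 3 and det T = 2, so the characteristic polynomial is λ² − (3)λ + (2) with roots 2 and 1.
Eigenvectors give P = [[1, 1], [2, 1]] with P⁻¹ = [[−1, 1], [2, −1]], and T = P·diag(2, 1)·P⁻¹.
Then T⁸ = P·diag(256, 1)·P⁻¹ = [[256, 1], [512, 1]] · [[−1, 1], [2, −1]] = [[−254, 255], [−510, 511]].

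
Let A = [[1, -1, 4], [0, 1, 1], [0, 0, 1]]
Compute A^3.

[[1, -3, 9], [0, 1, 3], [0, 0, 1]]

A = I + N where N = [[0, -1, 4], [0, 0, 1], [0, 0, 0]] is strictly upper-triangular, so N^3 = 0.
(I + N)^3 = I + 3·N + 3·N^2 = [[1, -3, 9], [0, 1, 3], [0, 0, 1]].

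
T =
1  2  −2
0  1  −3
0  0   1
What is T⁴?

T = I + N where N = [[0, 2, −2], [0, 0, −3], [0, 0, 0]] is strictly upper-triangular, so N³ = 0.
(I + N)⁴ = I + 4·N + 6·N² = [[1, 8, −44], [0, 1, −12], [0, 0, 1]].

[[1, 8, −44], [0, 1, −12], [0, 0, 1]]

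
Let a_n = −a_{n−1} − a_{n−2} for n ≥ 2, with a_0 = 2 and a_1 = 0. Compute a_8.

With companion matrix A = [[−1, −1], [1, 0]], [a_n, a_{n−1}]ᵀ = A·[a_{n−1}, a_{n−2}]ᵀ, so [a_8, a_7]ᵀ = A⁷·[a_1, a_0]ᵀ.
A⁷ = [[−1, −1], [1, 0]], giving [a_8, a_7]ᵀ = [[−2], [0]].

−2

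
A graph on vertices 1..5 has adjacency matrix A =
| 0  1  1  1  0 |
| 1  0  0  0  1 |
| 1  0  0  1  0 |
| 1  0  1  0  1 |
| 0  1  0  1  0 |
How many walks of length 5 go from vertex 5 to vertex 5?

The number of length-5 walks from vertex 5 to vertex 5 is entry (5,5) of A⁵, where A is the adjacency matrix.
A² = [[3, 0, 1, 1, 2], [0, 2, 1, 2, 0], [1, 1, 2, 1, 1], [1, 2, 1, 3, 0], [2, 0, 1, 0, 2]]
A³ = [[2, 5, 4, 6, 1], [5, 0, 2, 1, 4], [4, 2, 2, 4, 2], [6, 1, 4, 2, 5], [1, 4, 2, 5, 0]]
A⁴ = [[15, 3, 8, 7, 11], [3, 9, 6, 11, 1], [8, 6, 8, 8, 6], [7, 11, 8, 15, 3], [11, 1, 6, 3, 9]]
A⁵ = [[18, 26, 22, 34, 10], [26, 4, 14, 10, 20], [22, 14, 16, 22, 14], [34, 10, 22, 18, 26], [10, 20, 14, 26, 4]]

4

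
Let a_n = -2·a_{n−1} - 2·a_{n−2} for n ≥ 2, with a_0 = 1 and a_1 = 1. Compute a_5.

With companion matrix C = [[-2, -2], [1, 0]], [a_n, a_{n−1}]ᵀ = C·[a_{n−1}, a_{n−2}]ᵀ, so [a_5, a_4]ᵀ = C⁴·[a_1, a_0]ᵀ.
C⁴ = [[-4, 0], [0, -4]], giving [a_5, a_4]ᵀ = [[-4], [-4]].

-4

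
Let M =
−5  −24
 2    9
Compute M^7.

tr M = 4 and det M = 3, so the characteristic polynomial is λ² − (4)λ + (3) with roots 3 and 1.
Eigenvectors give P = [[3, −4], [−1, 1]] with P⁻¹ = [[−1, −4], [−1, −3]], and M = P·diag(3, 1)·P⁻¹.
Then M^7 = P·diag(2187, 1)·P⁻¹ = [[6561, −4], [−2187, 1]] · [[−1, −4], [−1, −3]] = [[−6557, −26232], [2186, 8745]].

[[−6557, −26232], [2186, 8745]]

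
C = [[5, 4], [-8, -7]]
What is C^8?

tr C = -2 and det C = -3, so the characteristic polynomial is λ² − (-2)λ + (-3) with roots -3 and 1.
Eigenvectors give P = [[-1, -1], [2, 1]] with P⁻¹ = [[1, 1], [-2, -1]], and C = P·diag(-3, 1)·P⁻¹.
Then C^8 = P·diag(6561, 1)·P⁻¹ = [[-6561, -1], [13122, 1]] · [[1, 1], [-2, -1]] = [[-6559, -6560], [13120, 13121]].

[[-6559, -6560], [13120, 13121]]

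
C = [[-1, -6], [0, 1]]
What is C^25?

[[-1, -6], [0, 1]]

C² = I (check: tr C = 0 and det C = -1), so C^25 = C since 25 is odd.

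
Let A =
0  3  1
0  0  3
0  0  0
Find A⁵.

[[0, 0, 0], [0, 0, 0], [0, 0, 0]]

A is strictly triangular, hence nilpotent: A³ = 0, so A⁵ = 0.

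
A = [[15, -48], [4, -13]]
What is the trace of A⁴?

tr A = 2 and det A = -3, so the characteristic polynomial is λ² − (2)λ + (-3) with roots 3 and -1.
Eigenvectors give P = [[4, -3], [1, -1]] with P⁻¹ = [[1, -3], [1, -4]], and A = P·diag(3, -1)·P⁻¹.
Then A⁴ = P·diag(81, 1)·P⁻¹ = [[324, -3], [81, -1]] · [[1, -3], [1, -4]] = [[321, -960], [80, -239]].

82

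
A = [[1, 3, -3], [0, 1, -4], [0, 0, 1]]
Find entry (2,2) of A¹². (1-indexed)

1

A = I + N where N = [[0, 3, -3], [0, 0, -4], [0, 0, 0]] is strictly upper-triangular, so N³ = 0.
(I + N)¹² = I + 12·N + 66·N² = [[1, 36, -828], [0, 1, -48], [0, 0, 1]].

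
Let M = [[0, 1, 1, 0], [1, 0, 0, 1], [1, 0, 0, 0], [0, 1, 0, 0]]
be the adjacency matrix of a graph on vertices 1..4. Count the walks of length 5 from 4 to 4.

0

The number of length-5 walks from vertex 4 to vertex 4 is entry (4,4) of M⁵, where M is the adjacency matrix.
M² = [[2, 0, 0, 1], [0, 2, 1, 0], [0, 1, 1, 0], [1, 0, 0, 1]]
M³ = [[0, 3, 2, 0], [3, 0, 0, 2], [2, 0, 0, 1], [0, 2, 1, 0]]
M⁴ = [[5, 0, 0, 3], [0, 5, 3, 0], [0, 3, 2, 0], [3, 0, 0, 2]]
M⁵ = [[0, 8, 5, 0], [8, 0, 0, 5], [5, 0, 0, 3], [0, 5, 3, 0]]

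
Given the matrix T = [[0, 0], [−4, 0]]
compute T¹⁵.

T is strictly triangular, hence nilpotent: T² = 0, so T¹⁵ = 0.

[[0, 0], [0, 0]]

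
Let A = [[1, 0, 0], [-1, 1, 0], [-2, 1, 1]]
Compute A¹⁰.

A = I + N where N = [[0, 0, 0], [-1, 0, 0], [-2, 1, 0]] is strictly lower-triangular, so N³ = 0.
(I + N)¹⁰ = I + 10·N + 45·N² = [[1, 0, 0], [-10, 1, 0], [-65, 10, 1]].

[[1, 0, 0], [-10, 1, 0], [-65, 10, 1]]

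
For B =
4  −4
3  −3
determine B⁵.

[[4, −4], [3, −3]]

B² = B (a projection; rank 1, trace 1), so B⁵ = B.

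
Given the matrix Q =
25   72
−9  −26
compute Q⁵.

[[265, 792], [−99, −296]]

tr Q = −1 and det Q = −2, so the characteristic polynomial is λ² − (−1)λ + (−2) with roots 1 and −2.
Eigenvectors give P = [[−3, −8], [1, 3]] with P⁻¹ = [[−3, −8], [1, 3]], and Q = P·diag(1, −2)·P⁻¹.
Then Q⁵ = P·diag(1, −32)·P⁻¹ = [[−3, 256], [1, −96]] · [[−3, −8], [1, 3]] = [[265, 792], [−99, −296]].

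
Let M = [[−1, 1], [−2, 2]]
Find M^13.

M² = M (a projection; rank 1, trace 1), so M^13 = M.

[[−1, 1], [−2, 2]]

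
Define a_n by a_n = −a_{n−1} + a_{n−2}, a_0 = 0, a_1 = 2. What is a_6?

With companion matrix A = [[−1, 1], [1, 0]], [a_n, a_{n−1}]ᵀ = A·[a_{n−1}, a_{n−2}]ᵀ, so [a_6, a_5]ᵀ = A⁵·[a_1, a_0]ᵀ.
A⁵ = [[−8, 5], [5, −3]], giving [a_6, a_5]ᵀ = [[−16], [10]].

−16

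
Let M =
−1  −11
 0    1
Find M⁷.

M² = I (check: tr M = 0 and det M = −1), so M⁷ = M since 7 is odd.

[[−1, −11], [0, 1]]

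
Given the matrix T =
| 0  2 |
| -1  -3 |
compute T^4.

[[-14, -30], [15, 31]]

tr T = -3 and det T = 2, so the characteristic polynomial is λ² − (-3)λ + (2) with roots -1 and -2.
Eigenvectors give P = [[2, -1], [-1, 1]] with P⁻¹ = [[1, 1], [1, 2]], and T = P·diag(-1, -2)·P⁻¹.
Then T^4 = P·diag(1, 16)·P⁻¹ = [[2, -16], [-1, 16]] · [[1, 1], [1, 2]] = [[-14, -30], [15, 31]].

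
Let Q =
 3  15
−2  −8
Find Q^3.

tr Q = −5 and det Q = 6, so the characteristic polynomial is λ² − (−5)λ + (6) with roots −3 and −2.
Eigenvectors give P = [[−5, 3], [2, −1]] with P⁻¹ = [[1, 3], [2, 5]], and Q = P·diag(−3, −2)·P⁻¹.
Then Q^3 = P·diag(−27, −8)·P⁻¹ = [[135, −24], [−54, 8]] · [[1, 3], [2, 5]] = [[87, 285], [−38, −122]].

[[87, 285], [−38, −122]]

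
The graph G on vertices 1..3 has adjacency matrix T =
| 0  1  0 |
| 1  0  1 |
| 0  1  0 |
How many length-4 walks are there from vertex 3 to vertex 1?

2

The number of length-4 walks from vertex 3 to vertex 1 is entry (3,1) of T^4, where T is the adjacency matrix.
T^2 = [[1, 0, 1], [0, 2, 0], [1, 0, 1]]
T^3 = [[0, 2, 0], [2, 0, 2], [0, 2, 0]]
T^4 = [[2, 0, 2], [0, 4, 0], [2, 0, 2]]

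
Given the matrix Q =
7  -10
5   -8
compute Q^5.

tr Q = -1 and det Q = -6, so the characteristic polynomial is λ² − (-1)λ + (-6) with roots -3 and 2.
Eigenvectors give P = [[-1, 2], [-1, 1]] with P⁻¹ = [[1, -2], [1, -1]], and Q = P·diag(-3, 2)·P⁻¹.
Then Q^5 = P·diag(-243, 32)·P⁻¹ = [[243, 64], [243, 32]] · [[1, -2], [1, -1]] = [[307, -550], [275, -518]].

[[307, -550], [275, -518]]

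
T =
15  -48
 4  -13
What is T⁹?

[[78735, -236208], [19684, -59053]]

tr T = 2 and det T = -3, so the characteristic polynomial is λ² − (2)λ + (-3) with roots 3 and -1.
Eigenvectors give P = [[4, 3], [1, 1]] with P⁻¹ = [[1, -3], [-1, 4]], and T = P·diag(3, -1)·P⁻¹.
Then T⁹ = P·diag(19683, -1)·P⁻¹ = [[78732, -3], [19683, -1]] · [[1, -3], [-1, 4]] = [[78735, -236208], [19684, -59053]].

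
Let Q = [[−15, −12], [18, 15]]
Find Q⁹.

[[−98415, −78732], [118098, 98415]]

tr Q = 0 and det Q = −9, so the characteristic polynomial is λ² − (0)λ + (−9) with roots −3 and 3.
Eigenvectors give P = [[−1, 2], [1, −3]] with P⁻¹ = [[−3, −2], [−1, −1]], and Q = P·diag(−3, 3)·P⁻¹.
Then Q⁹ = P·diag(−19683, 19683)·P⁻¹ = [[19683, 39366], [−19683, −59049]] · [[−3, −2], [−1, −1]] = [[−98415, −78732], [118098, 98415]].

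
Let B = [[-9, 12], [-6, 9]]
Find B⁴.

[[81, 0], [0, 81]]

tr B = 0 and det B = -9, so the characteristic polynomial is λ² − (0)λ + (-9) with roots -3 and 3.
Eigenvectors give P = [[2, 1], [1, 1]] with P⁻¹ = [[1, -1], [-1, 2]], and B = P·diag(-3, 3)·P⁻¹.
Then B⁴ = P·diag(81, 81)·P⁻¹ = [[162, 81], [81, 81]] · [[1, -1], [-1, 2]] = [[81, 0], [0, 81]].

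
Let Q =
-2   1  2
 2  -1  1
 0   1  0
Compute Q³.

[[-14, 4, 11], [20, -7, -8], [-6, 4, 3]]

Q² = [[6, -1, -3], [-6, 4, 3], [2, -1, 1]]
Q³ = [[-14, 4, 11], [20, -7, -8], [-6, 4, 3]]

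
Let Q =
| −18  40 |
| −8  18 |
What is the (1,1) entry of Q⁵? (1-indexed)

tr Q = 0 and det Q = −4, so the characteristic polynomial is λ² − (0)λ + (−4) with roots −2 and 2.
Eigenvectors give P = [[5, 2], [2, 1]] with P⁻¹ = [[1, −2], [−2, 5]], and Q = P·diag(−2, 2)·P⁻¹.
Then Q⁵ = P·diag(−32, 32)·P⁻¹ = [[−160, 64], [−64, 32]] · [[1, −2], [−2, 5]] = [[−288, 640], [−128, 288]].

−288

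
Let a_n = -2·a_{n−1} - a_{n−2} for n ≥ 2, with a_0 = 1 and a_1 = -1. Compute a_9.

With companion matrix A = [[-2, -1], [1, 0]], [a_n, a_{n−1}]ᵀ = A·[a_{n−1}, a_{n−2}]ᵀ, so [a_9, a_8]ᵀ = A⁸·[a_1, a_0]ᵀ.
A⁸ = [[9, 8], [-8, -7]], giving [a_9, a_8]ᵀ = [[-1], [1]].

-1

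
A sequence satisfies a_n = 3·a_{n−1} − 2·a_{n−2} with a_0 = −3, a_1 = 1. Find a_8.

With companion matrix A = [[3, −2], [1, 0]], [a_n, a_{n−1}]ᵀ = A·[a_{n−1}, a_{n−2}]ᵀ, so [a_8, a_7]ᵀ = A^7·[a_1, a_0]ᵀ.
A^7 = [[255, −254], [127, −126]], giving [a_8, a_7]ᵀ = [[1017], [505]].

1017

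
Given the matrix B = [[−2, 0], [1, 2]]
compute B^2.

[[4, 0], [0, 4]]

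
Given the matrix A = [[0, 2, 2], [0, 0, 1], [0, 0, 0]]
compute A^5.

[[0, 0, 0], [0, 0, 0], [0, 0, 0]]

A is strictly triangular, hence nilpotent: A^3 = 0, so A^5 = 0.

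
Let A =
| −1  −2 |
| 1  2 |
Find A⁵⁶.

A² = A (a projection; rank 1, trace 1), so A⁵⁶ = A.

[[−1, −2], [1, 2]]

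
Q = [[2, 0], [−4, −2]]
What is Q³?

[[8, 0], [−16, −8]]

tr Q = 0 and det Q = −4, so the characteristic polynomial is λ² − (0)λ + (−4) with roots 2 and −2.
Eigenvectors give P = [[−1, 0], [1, 1]] with P⁻¹ = [[−1, 0], [1, 1]], and Q = P·diag(2, −2)·P⁻¹.
Then Q³ = P·diag(8, −8)·P⁻¹ = [[−8, 0], [8, −8]] · [[−1, 0], [1, 1]] = [[8, 0], [−16, −8]].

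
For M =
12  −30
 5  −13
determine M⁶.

tr M = −1 and det M = −6, so the characteristic polynomial is λ² − (−1)λ + (−6) with roots −3 and 2.
Eigenvectors give P = [[2, 3], [1, 1]] with P⁻¹ = [[−1, 3], [1, −2]], and M = P·diag(−3, 2)·P⁻¹.
Then M⁶ = P·diag(729, 64)·P⁻¹ = [[1458, 192], [729, 64]] · [[−1, 3], [1, −2]] = [[−1266, 3990], [−665, 2059]].

[[−1266, 3990], [−665, 2059]]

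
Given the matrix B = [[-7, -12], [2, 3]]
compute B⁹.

tr B = -4 and det B = 3, so the characteristic polynomial is λ² − (-4)λ + (3) with roots -3 and -1.
Eigenvectors give P = [[-3, -2], [1, 1]] with P⁻¹ = [[-1, -2], [1, 3]], and B = P·diag(-3, -1)·P⁻¹.
Then B⁹ = P·diag(-19683, -1)·P⁻¹ = [[59049, 2], [-19683, -1]] · [[-1, -2], [1, 3]] = [[-59047, -118092], [19682, 39363]].

[[-59047, -118092], [19682, 39363]]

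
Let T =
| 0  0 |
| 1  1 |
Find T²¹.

[[0, 0], [1, 1]]

T² = T (a projection; rank 1, trace 1), so T²¹ = T.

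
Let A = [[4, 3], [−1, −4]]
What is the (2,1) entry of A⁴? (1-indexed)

0

A² = [[13, 0], [0, 13]]
A³ = [[52, 39], [−13, −52]]
A⁴ = [[169, 0], [0, 169]]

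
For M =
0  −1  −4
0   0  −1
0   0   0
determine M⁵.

[[0, 0, 0], [0, 0, 0], [0, 0, 0]]

M is strictly triangular, hence nilpotent: M³ = 0, so M⁵ = 0.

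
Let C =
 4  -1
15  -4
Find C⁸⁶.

C² = I (check: tr C = 0 and det C = -1), so C⁸⁶ = I since 86 is even.

[[1, 0], [0, 1]]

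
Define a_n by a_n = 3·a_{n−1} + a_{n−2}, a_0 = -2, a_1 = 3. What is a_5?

261

With companion matrix C = [[3, 1], [1, 0]], [a_n, a_{n−1}]ᵀ = C·[a_{n−1}, a_{n−2}]ᵀ, so [a_5, a_4]ᵀ = C^4·[a_1, a_0]ᵀ.
C^4 = [[109, 33], [33, 10]], giving [a_5, a_4]ᵀ = [[261], [79]].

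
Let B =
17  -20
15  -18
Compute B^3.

[[113, -140], [105, -132]]

tr B = -1 and det B = -6, so the characteristic polynomial is λ² − (-1)λ + (-6) with roots 2 and -3.
Eigenvectors give P = [[4, -1], [3, -1]] with P⁻¹ = [[1, -1], [3, -4]], and B = P·diag(2, -3)·P⁻¹.
Then B^3 = P·diag(8, -27)·P⁻¹ = [[32, 27], [24, 27]] · [[1, -1], [3, -4]] = [[113, -140], [105, -132]].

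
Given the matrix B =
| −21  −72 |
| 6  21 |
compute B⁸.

[[6561, 0], [0, 6561]]

tr B = 0 and det B = −9, so the characteristic polynomial is λ² − (0)λ + (−9) with roots 3 and −3.
Eigenvectors give P = [[−3, 4], [1, −1]] with P⁻¹ = [[1, 4], [1, 3]], and B = P·diag(3, −3)·P⁻¹.
Then B⁸ = P·diag(6561, 6561)·P⁻¹ = [[−19683, 26244], [6561, −6561]] · [[1, 4], [1, 3]] = [[6561, 0], [0, 6561]].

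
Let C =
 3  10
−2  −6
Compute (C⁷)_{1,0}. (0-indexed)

−254

tr C = −3 and det C = 2, so the characteristic polynomial is λ² − (−3)λ + (2) with roots −1 and −2.
Eigenvectors give P = [[5, −2], [−2, 1]] with P⁻¹ = [[1, 2], [2, 5]], and C = P·diag(−1, −2)·P⁻¹.
Then C⁷ = P·diag(−1, −128)·P⁻¹ = [[−5, 256], [2, −128]] · [[1, 2], [2, 5]] = [[507, 1270], [−254, −636]].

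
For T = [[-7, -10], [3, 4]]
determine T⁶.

tr T = -3 and det T = 2, so the characteristic polynomial is λ² − (-3)λ + (2) with roots -1 and -2.
Eigenvectors give P = [[-5, -2], [3, 1]] with P⁻¹ = [[1, 2], [-3, -5]], and T = P·diag(-1, -2)·P⁻¹.
Then T⁶ = P·diag(1, 64)·P⁻¹ = [[-5, -128], [3, 64]] · [[1, 2], [-3, -5]] = [[379, 630], [-189, -314]].

[[379, 630], [-189, -314]]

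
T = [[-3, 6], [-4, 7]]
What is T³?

[[-51, 78], [-52, 79]]

tr T = 4 and det T = 3, so the characteristic polynomial is λ² − (4)λ + (3) with roots 3 and 1.
Eigenvectors give P = [[1, 3], [1, 2]] with P⁻¹ = [[-2, 3], [1, -1]], and T = P·diag(3, 1)·P⁻¹.
Then T³ = P·diag(27, 1)·P⁻¹ = [[27, 3], [27, 2]] · [[-2, 3], [1, -1]] = [[-51, 78], [-52, 79]].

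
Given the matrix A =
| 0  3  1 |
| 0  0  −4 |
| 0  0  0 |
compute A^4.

A is strictly triangular, hence nilpotent: A^3 = 0, so A^4 = 0.

[[0, 0, 0], [0, 0, 0], [0, 0, 0]]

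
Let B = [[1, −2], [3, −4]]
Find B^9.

[[1021, −1022], [1533, −1534]]

tr B = −3 and det B = 2, so the characteristic polynomial is λ² − (−3)λ + (2) with roots −1 and −2.
Eigenvectors give P = [[1, −2], [1, −3]] with P⁻¹ = [[3, −2], [1, −1]], and B = P·diag(−1, −2)·P⁻¹.
Then B^9 = P·diag(−1, −512)·P⁻¹ = [[−1, 1024], [−1, 1536]] · [[3, −2], [1, −1]] = [[1021, −1022], [1533, −1534]].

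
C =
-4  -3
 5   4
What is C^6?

[[1, 0], [0, 1]]

C² = I (check: tr C = 0 and det C = -1), so C^6 = I since 6 is even.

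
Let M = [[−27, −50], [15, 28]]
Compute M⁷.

[[−11703, −23150], [6945, 13762]]

tr M = 1 and det M = −6, so the characteristic polynomial is λ² − (1)λ + (−6) with roots −2 and 3.
Eigenvectors give P = [[−2, −5], [1, 3]] with P⁻¹ = [[−3, −5], [1, 2]], and M = P·diag(−2, 3)·P⁻¹.
Then M⁷ = P·diag(−128, 2187)·P⁻¹ = [[256, −10935], [−128, 6561]] · [[−3, −5], [1, 2]] = [[−11703, −23150], [6945, 13762]].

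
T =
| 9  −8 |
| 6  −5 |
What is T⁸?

tr T = 4 and det T = 3, so the characteristic polynomial is λ² − (4)λ + (3) with roots 1 and 3.
Eigenvectors give P = [[1, 4], [1, 3]] with P⁻¹ = [[−3, 4], [1, −1]], and T = P·diag(1, 3)·P⁻¹.
Then T⁸ = P·diag(1, 6561)·P⁻¹ = [[1, 26244], [1, 19683]] · [[−3, 4], [1, −1]] = [[26241, −26240], [19680, −19679]].

[[26241, −26240], [19680, −19679]]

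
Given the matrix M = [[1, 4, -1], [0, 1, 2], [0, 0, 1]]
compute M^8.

M = I + N where N = [[0, 4, -1], [0, 0, 2], [0, 0, 0]] is strictly upper-triangular, so N^3 = 0.
(I + N)^8 = I + 8·N + 28·N^2 = [[1, 32, 216], [0, 1, 16], [0, 0, 1]].

[[1, 32, 216], [0, 1, 16], [0, 0, 1]]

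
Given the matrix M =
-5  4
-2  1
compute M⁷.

tr M = -4 and det M = 3, so the characteristic polynomial is λ² − (-4)λ + (3) with roots -3 and -1.
Eigenvectors give P = [[-2, 1], [-1, 1]] with P⁻¹ = [[-1, 1], [-1, 2]], and M = P·diag(-3, -1)·P⁻¹.
Then M⁷ = P·diag(-2187, -1)·P⁻¹ = [[4374, -1], [2187, -1]] · [[-1, 1], [-1, 2]] = [[-4373, 4372], [-2186, 2185]].

[[-4373, 4372], [-2186, 2185]]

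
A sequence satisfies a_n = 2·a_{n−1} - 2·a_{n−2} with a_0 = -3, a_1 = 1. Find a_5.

-4

With companion matrix B = [[2, -2], [1, 0]], [a_n, a_{n−1}]ᵀ = B·[a_{n−1}, a_{n−2}]ᵀ, so [a_5, a_4]ᵀ = B⁴·[a_1, a_0]ᵀ.
B⁴ = [[-4, 0], [0, -4]], giving [a_5, a_4]ᵀ = [[-4], [12]].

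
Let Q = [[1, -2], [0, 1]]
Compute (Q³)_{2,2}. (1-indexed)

Q = I + N where N = [[0, -2], [0, 0]] is strictly upper-triangular, so N² = 0.
(I + N)³ = I + 3·N = [[1, -6], [0, 1]].

1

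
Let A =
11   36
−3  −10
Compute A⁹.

[[2051, 6156], [−513, −1540]]

tr A = 1 and det A = −2, so the characteristic polynomial is λ² − (1)λ + (−2) with roots 2 and −1.
Eigenvectors give P = [[4, −3], [−1, 1]] with P⁻¹ = [[1, 3], [1, 4]], and A = P·diag(2, −1)·P⁻¹.
Then A⁹ = P·diag(512, −1)·P⁻¹ = [[2048, 3], [−512, −1]] · [[1, 3], [1, 4]] = [[2051, 6156], [−513, −1540]].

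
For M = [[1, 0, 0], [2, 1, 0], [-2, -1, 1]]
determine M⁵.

[[1, 0, 0], [10, 1, 0], [-30, -5, 1]]

M = I + N where N = [[0, 0, 0], [2, 0, 0], [-2, -1, 0]] is strictly lower-triangular, so N³ = 0.
(I + N)⁵ = I + 5·N + 10·N² = [[1, 0, 0], [10, 1, 0], [-30, -5, 1]].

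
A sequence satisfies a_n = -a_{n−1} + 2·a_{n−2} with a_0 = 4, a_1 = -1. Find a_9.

-851

With companion matrix C = [[-1, 2], [1, 0]], [a_n, a_{n−1}]ᵀ = C·[a_{n−1}, a_{n−2}]ᵀ, so [a_9, a_8]ᵀ = C⁸·[a_1, a_0]ᵀ.
C⁸ = [[171, -170], [-85, 86]], giving [a_9, a_8]ᵀ = [[-851], [429]].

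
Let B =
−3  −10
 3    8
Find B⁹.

tr B = 5 and det B = 6, so the characteristic polynomial is λ² − (5)λ + (6) with roots 2 and 3.
Eigenvectors give P = [[−2, −5], [1, 3]] with P⁻¹ = [[−3, −5], [1, 2]], and B = P·diag(2, 3)·P⁻¹.
Then B⁹ = P·diag(512, 19683)·P⁻¹ = [[−1024, −98415], [512, 59049]] · [[−3, −5], [1, 2]] = [[−95343, −191710], [57513, 115538]].

[[−95343, −191710], [57513, 115538]]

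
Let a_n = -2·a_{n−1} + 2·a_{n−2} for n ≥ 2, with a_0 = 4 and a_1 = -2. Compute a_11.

-90048

With companion matrix M = [[-2, 2], [1, 0]], [a_n, a_{n−1}]ᵀ = M·[a_{n−1}, a_{n−2}]ᵀ, so [a_11, a_10]ᵀ = M¹⁰·[a_1, a_0]ᵀ.
M¹⁰ = [[18272, -13376], [-6688, 4896]], giving [a_11, a_10]ᵀ = [[-90048], [32960]].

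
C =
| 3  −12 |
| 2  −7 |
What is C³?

tr C = −4 and det C = 3, so the characteristic polynomial is λ² − (−4)λ + (3) with roots −3 and −1.
Eigenvectors give P = [[2, 3], [1, 1]] with P⁻¹ = [[−1, 3], [1, −2]], and C = P·diag(−3, −1)·P⁻¹.
Then C³ = P·diag(−27, −1)·P⁻¹ = [[−54, −3], [−27, −1]] · [[−1, 3], [1, −2]] = [[51, −156], [26, −79]].

[[51, −156], [26, −79]]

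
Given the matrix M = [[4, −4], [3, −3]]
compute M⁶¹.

M² = M (a projection; rank 1, trace 1), so M⁶¹ = M.

[[4, −4], [3, −3]]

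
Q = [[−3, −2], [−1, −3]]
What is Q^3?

Q^2 = [[11, 12], [6, 11]]
Q^3 = [[−45, −58], [−29, −45]]

[[−45, −58], [−29, −45]]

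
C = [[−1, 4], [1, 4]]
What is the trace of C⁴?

497

C² = [[5, 12], [3, 20]]
C³ = [[7, 68], [17, 92]]
C⁴ = [[61, 300], [75, 436]]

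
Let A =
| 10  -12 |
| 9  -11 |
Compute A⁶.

[[-188, 252], [-189, 253]]

tr A = -1 and det A = -2, so the characteristic polynomial is λ² − (-1)λ + (-2) with roots 1 and -2.
Eigenvectors give P = [[-4, -1], [-3, -1]] with P⁻¹ = [[-1, 1], [3, -4]], and A = P·diag(1, -2)·P⁻¹.
Then A⁶ = P·diag(1, 64)·P⁻¹ = [[-4, -64], [-3, -64]] · [[-1, 1], [3, -4]] = [[-188, 252], [-189, 253]].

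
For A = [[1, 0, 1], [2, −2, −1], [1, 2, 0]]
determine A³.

A² = [[2, 2, 1], [−3, 2, 4], [5, −4, −1]]
A³ = [[7, −2, 0], [5, 4, −5], [−4, 6, 9]]

[[7, −2, 0], [5, 4, −5], [−4, 6, 9]]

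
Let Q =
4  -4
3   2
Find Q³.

Q² = [[4, -24], [18, -8]]
Q³ = [[-56, -64], [48, -88]]

[[-56, -64], [48, -88]]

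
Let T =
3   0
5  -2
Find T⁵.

[[243, 0], [275, -32]]

tr T = 1 and det T = -6, so the characteristic polynomial is λ² − (1)λ + (-6) with roots -2 and 3.
Eigenvectors give P = [[0, 1], [-1, 1]] with P⁻¹ = [[1, -1], [1, 0]], and T = P·diag(-2, 3)·P⁻¹.
Then T⁵ = P·diag(-32, 243)·P⁻¹ = [[0, 243], [32, 243]] · [[1, -1], [1, 0]] = [[243, 0], [275, -32]].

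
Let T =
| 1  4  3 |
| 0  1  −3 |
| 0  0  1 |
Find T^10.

T = I + N where N = [[0, 4, 3], [0, 0, −3], [0, 0, 0]] is strictly upper-triangular, so N^3 = 0.
(I + N)^10 = I + 10·N + 45·N^2 = [[1, 40, −510], [0, 1, −30], [0, 0, 1]].

[[1, 40, −510], [0, 1, −30], [0, 0, 1]]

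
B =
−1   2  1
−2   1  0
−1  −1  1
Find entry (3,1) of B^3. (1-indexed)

6

B^2 = [[−4, −1, 0], [0, −3, −2], [2, −4, 0]]
B^3 = [[6, −9, −4], [8, −1, −2], [6, 0, 2]]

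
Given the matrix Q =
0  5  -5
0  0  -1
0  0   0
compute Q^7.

Q is strictly triangular, hence nilpotent: Q^3 = 0, so Q^7 = 0.

[[0, 0, 0], [0, 0, 0], [0, 0, 0]]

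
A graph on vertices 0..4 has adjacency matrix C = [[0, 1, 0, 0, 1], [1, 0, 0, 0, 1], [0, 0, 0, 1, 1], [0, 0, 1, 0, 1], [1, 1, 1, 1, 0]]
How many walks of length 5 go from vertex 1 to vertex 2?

16

The number of length-5 walks from vertex 1 to vertex 2 is entry (1,2) of C⁵, where C is the adjacency matrix.
C² = [[2, 1, 1, 1, 1], [1, 2, 1, 1, 1], [1, 1, 2, 1, 1], [1, 1, 1, 2, 1], [1, 1, 1, 1, 4]]
C³ = [[2, 3, 2, 2, 5], [3, 2, 2, 2, 5], [2, 2, 2, 3, 5], [2, 2, 3, 2, 5], [5, 5, 5, 5, 4]]
C⁴ = [[8, 7, 7, 7, 9], [7, 8, 7, 7, 9], [7, 7, 8, 7, 9], [7, 7, 7, 8, 9], [9, 9, 9, 9, 20]]
C⁵ = [[16, 17, 16, 16, 29], [17, 16, 16, 16, 29], [16, 16, 16, 17, 29], [16, 16, 17, 16, 29], [29, 29, 29, 29, 36]]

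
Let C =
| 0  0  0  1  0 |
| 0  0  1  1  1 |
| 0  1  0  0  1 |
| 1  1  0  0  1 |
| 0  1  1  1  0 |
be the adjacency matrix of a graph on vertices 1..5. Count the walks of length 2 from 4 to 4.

3

The number of length-2 walks from vertex 4 to vertex 4 is entry (4,4) of C², where C is the adjacency matrix.
C² = [[1, 1, 0, 0, 1], [1, 3, 1, 1, 2], [0, 1, 2, 2, 1], [0, 1, 2, 3, 1], [1, 2, 1, 1, 3]]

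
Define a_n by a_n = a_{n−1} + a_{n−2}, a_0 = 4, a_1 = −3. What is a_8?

−11

With companion matrix B = [[1, 1], [1, 0]], [a_n, a_{n−1}]ᵀ = B·[a_{n−1}, a_{n−2}]ᵀ, so [a_8, a_7]ᵀ = B⁷·[a_1, a_0]ᵀ.
B⁷ = [[21, 13], [13, 8]], giving [a_8, a_7]ᵀ = [[−11], [−7]].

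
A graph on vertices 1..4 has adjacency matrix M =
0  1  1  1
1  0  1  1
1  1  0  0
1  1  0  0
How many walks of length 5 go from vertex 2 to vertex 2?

32

The number of length-5 walks from vertex 2 to vertex 2 is entry (2,2) of M⁵, where M is the adjacency matrix.
M² = [[3, 2, 1, 1], [2, 3, 1, 1], [1, 1, 2, 2], [1, 1, 2, 2]]
M³ = [[4, 5, 5, 5], [5, 4, 5, 5], [5, 5, 2, 2], [5, 5, 2, 2]]
M⁴ = [[15, 14, 9, 9], [14, 15, 9, 9], [9, 9, 10, 10], [9, 9, 10, 10]]
M⁵ = [[32, 33, 29, 29], [33, 32, 29, 29], [29, 29, 18, 18], [29, 29, 18, 18]]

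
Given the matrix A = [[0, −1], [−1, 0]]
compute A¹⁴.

A² = I (check: tr A = 0 and det A = −1), so A¹⁴ = I since 14 is even.

[[1, 0], [0, 1]]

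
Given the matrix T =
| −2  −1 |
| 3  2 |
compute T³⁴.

[[1, 0], [0, 1]]

T² = I (check: tr T = 0 and det T = −1), so T³⁴ = I since 34 is even.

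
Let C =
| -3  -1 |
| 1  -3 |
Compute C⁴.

[[28, 96], [-96, 28]]

C² = [[8, 6], [-6, 8]]
C³ = [[-18, -26], [26, -18]]
C⁴ = [[28, 96], [-96, 28]]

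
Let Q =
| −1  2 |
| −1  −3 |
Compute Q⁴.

Q² = [[−1, −8], [4, 7]]
Q³ = [[9, 22], [−11, −13]]
Q⁴ = [[−31, −48], [24, 17]]

[[−31, −48], [24, 17]]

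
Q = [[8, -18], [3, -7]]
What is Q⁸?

[[766, -1530], [255, -509]]

tr Q = 1 and det Q = -2, so the characteristic polynomial is λ² − (1)λ + (-2) with roots 2 and -1.
Eigenvectors give P = [[-3, 2], [-1, 1]] with P⁻¹ = [[-1, 2], [-1, 3]], and Q = P·diag(2, -1)·P⁻¹.
Then Q⁸ = P·diag(256, 1)·P⁻¹ = [[-768, 2], [-256, 1]] · [[-1, 2], [-1, 3]] = [[766, -1530], [255, -509]].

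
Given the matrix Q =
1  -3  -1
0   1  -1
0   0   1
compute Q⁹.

Q = I + N where N = [[0, -3, -1], [0, 0, -1], [0, 0, 0]] is strictly upper-triangular, so N³ = 0.
(I + N)⁹ = I + 9·N + 36·N² = [[1, -27, 99], [0, 1, -9], [0, 0, 1]].

[[1, -27, 99], [0, 1, -9], [0, 0, 1]]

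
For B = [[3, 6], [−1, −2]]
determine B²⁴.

[[3, 6], [−1, −2]]

B² = B (a projection; rank 1, trace 1), so B²⁴ = B.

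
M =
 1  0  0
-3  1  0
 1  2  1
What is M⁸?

[[1, 0, 0], [-24, 1, 0], [-160, 16, 1]]

M = I + N where N = [[0, 0, 0], [-3, 0, 0], [1, 2, 0]] is strictly lower-triangular, so N³ = 0.
(I + N)⁸ = I + 8·N + 28·N² = [[1, 0, 0], [-24, 1, 0], [-160, 16, 1]].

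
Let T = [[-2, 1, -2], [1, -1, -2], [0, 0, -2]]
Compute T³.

T² = [[5, -3, 6], [-3, 2, 4], [0, 0, 4]]
T³ = [[-13, 8, -16], [8, -5, -6], [0, 0, -8]]

[[-13, 8, -16], [8, -5, -6], [0, 0, -8]]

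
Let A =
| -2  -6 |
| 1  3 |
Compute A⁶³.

A² = A (a projection; rank 1, trace 1), so A⁶³ = A.

[[-2, -6], [1, 3]]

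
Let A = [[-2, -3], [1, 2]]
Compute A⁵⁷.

[[-2, -3], [1, 2]]

A² = I (check: tr A = 0 and det A = -1), so A⁵⁷ = A since 57 is odd.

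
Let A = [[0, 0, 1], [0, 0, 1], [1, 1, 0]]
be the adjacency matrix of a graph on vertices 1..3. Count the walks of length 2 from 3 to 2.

0

The number of length-2 walks from vertex 3 to vertex 2 is entry (3,2) of A^2, where A is the adjacency matrix.
A^2 = [[1, 1, 0], [1, 1, 0], [0, 0, 2]]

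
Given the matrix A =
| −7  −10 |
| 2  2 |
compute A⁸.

[[31781, 63050], [−12610, −24964]]

tr A = −5 and det A = 6, so the characteristic polynomial is λ² − (−5)λ + (6) with roots −3 and −2.
Eigenvectors give P = [[5, −2], [−2, 1]] with P⁻¹ = [[1, 2], [2, 5]], and A = P·diag(−3, −2)·P⁻¹.
Then A⁸ = P·diag(6561, 256)·P⁻¹ = [[32805, −512], [−13122, 256]] · [[1, 2], [2, 5]] = [[31781, 63050], [−12610, −24964]].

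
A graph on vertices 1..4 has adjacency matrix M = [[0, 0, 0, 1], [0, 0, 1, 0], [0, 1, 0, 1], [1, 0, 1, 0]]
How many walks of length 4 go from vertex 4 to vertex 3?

0

The number of length-4 walks from vertex 4 to vertex 3 is entry (4,3) of M⁴, where M is the adjacency matrix.
M² = [[1, 0, 1, 0], [0, 1, 0, 1], [1, 0, 2, 0], [0, 1, 0, 2]]
M³ = [[0, 1, 0, 2], [1, 0, 2, 0], [0, 2, 0, 3], [2, 0, 3, 0]]
M⁴ = [[2, 0, 3, 0], [0, 2, 0, 3], [3, 0, 5, 0], [0, 3, 0, 5]]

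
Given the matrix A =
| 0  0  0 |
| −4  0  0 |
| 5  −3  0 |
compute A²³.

A is strictly triangular, hence nilpotent: A³ = 0, so A²³ = 0.

[[0, 0, 0], [0, 0, 0], [0, 0, 0]]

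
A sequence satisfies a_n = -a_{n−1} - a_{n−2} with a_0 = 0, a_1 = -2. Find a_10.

With companion matrix M = [[-1, -1], [1, 0]], [a_n, a_{n−1}]ᵀ = M·[a_{n−1}, a_{n−2}]ᵀ, so [a_10, a_9]ᵀ = M⁹·[a_1, a_0]ᵀ.
M⁹ = [[1, 0], [0, 1]], giving [a_10, a_9]ᵀ = [[-2], [0]].

-2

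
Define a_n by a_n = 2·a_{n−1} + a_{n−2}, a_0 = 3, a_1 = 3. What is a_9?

4179

With companion matrix C = [[2, 1], [1, 0]], [a_n, a_{n−1}]ᵀ = C·[a_{n−1}, a_{n−2}]ᵀ, so [a_9, a_8]ᵀ = C^8·[a_1, a_0]ᵀ.
C^8 = [[985, 408], [408, 169]], giving [a_9, a_8]ᵀ = [[4179], [1731]].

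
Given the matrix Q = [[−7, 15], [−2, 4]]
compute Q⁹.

tr Q = −3 and det Q = 2, so the characteristic polynomial is λ² − (−3)λ + (2) with roots −1 and −2.
Eigenvectors give P = [[−5, 3], [−2, 1]] with P⁻¹ = [[1, −3], [2, −5]], and Q = P·diag(−1, −2)·P⁻¹.
Then Q⁹ = P·diag(−1, −512)·P⁻¹ = [[5, −1536], [2, −512]] · [[1, −3], [2, −5]] = [[−3067, 7665], [−1022, 2554]].

[[−3067, 7665], [−1022, 2554]]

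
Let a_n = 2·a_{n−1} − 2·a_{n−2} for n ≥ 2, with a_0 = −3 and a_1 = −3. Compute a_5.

12

With companion matrix Q = [[2, −2], [1, 0]], [a_n, a_{n−1}]ᵀ = Q·[a_{n−1}, a_{n−2}]ᵀ, so [a_5, a_4]ᵀ = Q⁴·[a_1, a_0]ᵀ.
Q⁴ = [[−4, 0], [0, −4]], giving [a_5, a_4]ᵀ = [[12], [12]].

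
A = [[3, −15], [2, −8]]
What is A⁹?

[[95343, −287565], [38342, −115538]]

tr A = −5 and det A = 6, so the characteristic polynomial is λ² − (−5)λ + (6) with roots −3 and −2.
Eigenvectors give P = [[5, 3], [2, 1]] with P⁻¹ = [[−1, 3], [2, −5]], and A = P·diag(−3, −2)·P⁻¹.
Then A⁹ = P·diag(−19683, −512)·P⁻¹ = [[−98415, −1536], [−39366, −512]] · [[−1, 3], [2, −5]] = [[95343, −287565], [38342, −115538]].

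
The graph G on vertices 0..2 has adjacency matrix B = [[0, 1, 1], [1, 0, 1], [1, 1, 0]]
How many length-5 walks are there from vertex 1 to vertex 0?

The number of length-5 walks from vertex 1 to vertex 0 is entry (1,0) of B^5, where B is the adjacency matrix.
B^2 = [[2, 1, 1], [1, 2, 1], [1, 1, 2]]
B^3 = [[2, 3, 3], [3, 2, 3], [3, 3, 2]]
B^4 = [[6, 5, 5], [5, 6, 5], [5, 5, 6]]
B^5 = [[10, 11, 11], [11, 10, 11], [11, 11, 10]]

11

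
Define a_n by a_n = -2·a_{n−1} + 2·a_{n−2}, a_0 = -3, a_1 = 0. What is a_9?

5376

With companion matrix T = [[-2, 2], [1, 0]], [a_n, a_{n−1}]ᵀ = T·[a_{n−1}, a_{n−2}]ᵀ, so [a_9, a_8]ᵀ = T⁸·[a_1, a_0]ᵀ.
T⁸ = [[2448, -1792], [-896, 656]], giving [a_9, a_8]ᵀ = [[5376], [-1968]].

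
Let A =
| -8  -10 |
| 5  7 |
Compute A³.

tr A = -1 and det A = -6, so the characteristic polynomial is λ² − (-1)λ + (-6) with roots -3 and 2.
Eigenvectors give P = [[-2, -1], [1, 1]] with P⁻¹ = [[-1, -1], [1, 2]], and A = P·diag(-3, 2)·P⁻¹.
Then A³ = P·diag(-27, 8)·P⁻¹ = [[54, -8], [-27, 8]] · [[-1, -1], [1, 2]] = [[-62, -70], [35, 43]].

[[-62, -70], [35, 43]]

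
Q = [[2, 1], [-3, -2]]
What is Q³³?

Q² = I (check: tr Q = 0 and det Q = -1), so Q³³ = Q since 33 is odd.

[[2, 1], [-3, -2]]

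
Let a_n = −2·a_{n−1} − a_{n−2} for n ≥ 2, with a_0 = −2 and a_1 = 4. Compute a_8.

−18

With companion matrix Q = [[−2, −1], [1, 0]], [a_n, a_{n−1}]ᵀ = Q·[a_{n−1}, a_{n−2}]ᵀ, so [a_8, a_7]ᵀ = Q^7·[a_1, a_0]ᵀ.
Q^7 = [[−8, −7], [7, 6]], giving [a_8, a_7]ᵀ = [[−18], [16]].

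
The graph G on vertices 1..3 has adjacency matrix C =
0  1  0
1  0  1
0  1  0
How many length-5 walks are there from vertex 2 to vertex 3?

The number of length-5 walks from vertex 2 to vertex 3 is entry (2,3) of C^5, where C is the adjacency matrix.
C^2 = [[1, 0, 1], [0, 2, 0], [1, 0, 1]]
C^3 = [[0, 2, 0], [2, 0, 2], [0, 2, 0]]
C^4 = [[2, 0, 2], [0, 4, 0], [2, 0, 2]]
C^5 = [[0, 4, 0], [4, 0, 4], [0, 4, 0]]

4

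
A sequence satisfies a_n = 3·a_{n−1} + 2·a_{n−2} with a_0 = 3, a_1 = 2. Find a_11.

With companion matrix A = [[3, 2], [1, 0]], [a_n, a_{n−1}]ᵀ = A·[a_{n−1}, a_{n−2}]ᵀ, so [a_11, a_10]ᵀ = A^10·[a_1, a_0]ᵀ.
A^10 = [[283667, 159294], [79647, 44726]], giving [a_11, a_10]ᵀ = [[1045216], [293472]].

1045216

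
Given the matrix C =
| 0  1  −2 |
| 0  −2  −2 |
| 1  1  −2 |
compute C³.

[[2, 8, 8], [8, 2, −16], [0, 4, 10]]

C² = [[−2, −4, 2], [−2, 2, 8], [−2, −3, 0]]
C³ = [[2, 8, 8], [8, 2, −16], [0, 4, 10]]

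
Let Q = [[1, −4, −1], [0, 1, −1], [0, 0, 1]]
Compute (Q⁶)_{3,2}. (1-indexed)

0

Q = I + N where N = [[0, −4, −1], [0, 0, −1], [0, 0, 0]] is strictly upper-triangular, so N³ = 0.
(I + N)⁶ = I + 6·N + 15·N² = [[1, −24, 54], [0, 1, −6], [0, 0, 1]].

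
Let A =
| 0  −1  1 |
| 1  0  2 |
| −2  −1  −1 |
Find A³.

[[5, 6, −2], [−1, 5, −9], [9, 2, 10]]

A² = [[−3, −1, −3], [−4, −3, −1], [1, 3, −3]]
A³ = [[5, 6, −2], [−1, 5, −9], [9, 2, 10]]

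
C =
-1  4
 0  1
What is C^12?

[[1, 0], [0, 1]]

C² = I (check: tr C = 0 and det C = -1), so C^12 = I since 12 is even.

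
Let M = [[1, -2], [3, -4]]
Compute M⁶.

tr M = -3 and det M = 2, so the characteristic polynomial is λ² − (-3)λ + (2) with roots -1 and -2.
Eigenvectors give P = [[1, 2], [1, 3]] with P⁻¹ = [[3, -2], [-1, 1]], and M = P·diag(-1, -2)·P⁻¹.
Then M⁶ = P·diag(1, 64)·P⁻¹ = [[1, 128], [1, 192]] · [[3, -2], [-1, 1]] = [[-125, 126], [-189, 190]].

[[-125, 126], [-189, 190]]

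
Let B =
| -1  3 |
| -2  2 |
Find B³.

B² = [[-5, 3], [-2, -2]]
B³ = [[-1, -9], [6, -10]]

[[-1, -9], [6, -10]]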